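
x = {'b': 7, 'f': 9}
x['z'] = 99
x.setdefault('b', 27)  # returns 7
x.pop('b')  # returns 7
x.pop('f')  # 9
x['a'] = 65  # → {'z': 99, 'a': 65}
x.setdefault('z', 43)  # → 99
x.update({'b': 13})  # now {'z': 99, 'a': 65, 'b': 13}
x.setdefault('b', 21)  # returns 13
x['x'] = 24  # {'z': 99, 'a': 65, 'b': 13, 'x': 24}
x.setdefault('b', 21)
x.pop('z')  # 99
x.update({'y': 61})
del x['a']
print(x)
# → {'b': 13, 'x': 24, 'y': 61}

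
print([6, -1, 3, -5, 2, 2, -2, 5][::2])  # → [6, 3, 2, -2]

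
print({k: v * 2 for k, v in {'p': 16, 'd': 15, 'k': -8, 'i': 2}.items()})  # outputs {'p': 32, 'd': 30, 'k': -16, 'i': 4}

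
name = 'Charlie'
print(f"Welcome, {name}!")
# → Welcome, Charlie!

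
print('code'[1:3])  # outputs od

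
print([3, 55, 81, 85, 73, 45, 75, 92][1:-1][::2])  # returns [55, 85, 45]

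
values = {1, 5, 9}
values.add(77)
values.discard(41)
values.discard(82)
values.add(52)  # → {1, 5, 9, 52, 77}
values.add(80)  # {1, 5, 9, 52, 77, 80}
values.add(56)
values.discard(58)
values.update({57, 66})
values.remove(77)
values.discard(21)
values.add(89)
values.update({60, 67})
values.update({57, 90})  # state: {1, 5, 9, 52, 56, 57, 60, 66, 67, 80, 89, 90}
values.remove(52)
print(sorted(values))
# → [1, 5, 9, 56, 57, 60, 66, 67, 80, 89, 90]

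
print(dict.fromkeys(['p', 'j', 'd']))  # {'p': None, 'j': None, 'd': None}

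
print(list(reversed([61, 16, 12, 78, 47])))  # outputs [47, 78, 12, 16, 61]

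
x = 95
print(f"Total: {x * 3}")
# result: Total: 285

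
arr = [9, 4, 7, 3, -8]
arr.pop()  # -8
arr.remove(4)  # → [9, 7, 3]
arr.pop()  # 3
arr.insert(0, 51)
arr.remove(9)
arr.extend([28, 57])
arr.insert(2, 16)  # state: [51, 7, 16, 28, 57]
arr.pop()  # 57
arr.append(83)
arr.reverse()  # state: [83, 28, 16, 7, 51]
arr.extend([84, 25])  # [83, 28, 16, 7, 51, 84, 25]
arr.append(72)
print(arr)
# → [83, 28, 16, 7, 51, 84, 25, 72]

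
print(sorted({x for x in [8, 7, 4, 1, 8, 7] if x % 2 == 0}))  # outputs [4, 8]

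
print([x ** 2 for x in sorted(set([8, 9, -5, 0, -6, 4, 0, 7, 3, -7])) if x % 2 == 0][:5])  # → [36, 0, 16, 64]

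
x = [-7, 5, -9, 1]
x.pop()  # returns 1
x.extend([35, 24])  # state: [-7, 5, -9, 35, 24]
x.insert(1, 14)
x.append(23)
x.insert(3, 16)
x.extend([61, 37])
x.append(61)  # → [-7, 14, 5, 16, -9, 35, 24, 23, 61, 37, 61]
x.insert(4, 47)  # [-7, 14, 5, 16, 47, -9, 35, 24, 23, 61, 37, 61]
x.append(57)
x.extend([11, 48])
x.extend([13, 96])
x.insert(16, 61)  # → [-7, 14, 5, 16, 47, -9, 35, 24, 23, 61, 37, 61, 57, 11, 48, 13, 61, 96]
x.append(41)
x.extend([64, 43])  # [-7, 14, 5, 16, 47, -9, 35, 24, 23, 61, 37, 61, 57, 11, 48, 13, 61, 96, 41, 64, 43]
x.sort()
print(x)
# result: [-9, -7, 5, 11, 13, 14, 16, 23, 24, 35, 37, 41, 43, 47, 48, 57, 61, 61, 61, 64, 96]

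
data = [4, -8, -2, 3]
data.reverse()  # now [3, -2, -8, 4]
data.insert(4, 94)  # [3, -2, -8, 4, 94]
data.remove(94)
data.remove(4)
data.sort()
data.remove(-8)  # [-2, 3]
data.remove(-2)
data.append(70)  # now [3, 70]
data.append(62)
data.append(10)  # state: [3, 70, 62, 10]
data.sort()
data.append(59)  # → [3, 10, 62, 70, 59]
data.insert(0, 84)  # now [84, 3, 10, 62, 70, 59]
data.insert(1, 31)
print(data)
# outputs [84, 31, 3, 10, 62, 70, 59]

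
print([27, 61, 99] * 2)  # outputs [27, 61, 99, 27, 61, 99]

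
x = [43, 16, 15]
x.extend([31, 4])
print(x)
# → [43, 16, 15, 31, 4]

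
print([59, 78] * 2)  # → [59, 78, 59, 78]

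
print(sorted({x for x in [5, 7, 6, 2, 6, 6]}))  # [2, 5, 6, 7]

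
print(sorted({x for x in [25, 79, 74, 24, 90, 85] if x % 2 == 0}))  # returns [24, 74, 90]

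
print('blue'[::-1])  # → eulb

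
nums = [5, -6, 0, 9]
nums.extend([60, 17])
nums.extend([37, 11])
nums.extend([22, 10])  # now [5, -6, 0, 9, 60, 17, 37, 11, 22, 10]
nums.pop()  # 10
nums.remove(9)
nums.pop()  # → 22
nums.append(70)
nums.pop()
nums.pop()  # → 11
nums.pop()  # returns 37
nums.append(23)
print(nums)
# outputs [5, -6, 0, 60, 17, 23]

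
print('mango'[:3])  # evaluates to man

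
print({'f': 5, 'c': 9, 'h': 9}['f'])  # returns 5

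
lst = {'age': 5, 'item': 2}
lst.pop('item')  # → 2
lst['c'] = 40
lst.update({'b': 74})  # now {'age': 5, 'c': 40, 'b': 74}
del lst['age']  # {'c': 40, 'b': 74}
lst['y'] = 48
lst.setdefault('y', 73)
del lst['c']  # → {'b': 74, 'y': 48}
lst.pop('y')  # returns 48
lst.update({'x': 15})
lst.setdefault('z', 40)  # 40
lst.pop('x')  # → 15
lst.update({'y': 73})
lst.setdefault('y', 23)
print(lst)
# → {'b': 74, 'z': 40, 'y': 73}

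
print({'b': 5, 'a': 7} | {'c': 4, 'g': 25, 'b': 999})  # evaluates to {'b': 999, 'a': 7, 'c': 4, 'g': 25}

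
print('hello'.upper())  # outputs HELLO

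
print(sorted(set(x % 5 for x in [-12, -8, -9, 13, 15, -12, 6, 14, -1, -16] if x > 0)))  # [0, 1, 3, 4]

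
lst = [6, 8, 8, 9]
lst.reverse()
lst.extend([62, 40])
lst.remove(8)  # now [9, 8, 6, 62, 40]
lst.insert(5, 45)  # [9, 8, 6, 62, 40, 45]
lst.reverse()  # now [45, 40, 62, 6, 8, 9]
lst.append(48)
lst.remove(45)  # [40, 62, 6, 8, 9, 48]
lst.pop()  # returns 48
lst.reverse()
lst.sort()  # [6, 8, 9, 40, 62]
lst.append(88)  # [6, 8, 9, 40, 62, 88]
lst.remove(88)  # [6, 8, 9, 40, 62]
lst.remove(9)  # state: [6, 8, 40, 62]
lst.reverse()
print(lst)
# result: [62, 40, 8, 6]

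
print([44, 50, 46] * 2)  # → [44, 50, 46, 44, 50, 46]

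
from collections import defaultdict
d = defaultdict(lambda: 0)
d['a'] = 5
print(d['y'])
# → 0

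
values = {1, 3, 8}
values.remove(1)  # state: {3, 8}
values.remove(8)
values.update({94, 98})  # {3, 94, 98}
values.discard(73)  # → {3, 94, 98}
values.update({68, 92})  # {3, 68, 92, 94, 98}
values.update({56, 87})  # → {3, 56, 68, 87, 92, 94, 98}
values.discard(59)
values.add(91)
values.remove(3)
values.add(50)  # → {50, 56, 68, 87, 91, 92, 94, 98}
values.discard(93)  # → {50, 56, 68, 87, 91, 92, 94, 98}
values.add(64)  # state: {50, 56, 64, 68, 87, 91, 92, 94, 98}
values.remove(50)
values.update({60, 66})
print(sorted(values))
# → [56, 60, 64, 66, 68, 87, 91, 92, 94, 98]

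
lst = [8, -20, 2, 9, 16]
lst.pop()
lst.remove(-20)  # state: [8, 2, 9]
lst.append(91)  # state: [8, 2, 9, 91]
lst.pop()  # 91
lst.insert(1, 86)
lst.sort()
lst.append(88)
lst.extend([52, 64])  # [2, 8, 9, 86, 88, 52, 64]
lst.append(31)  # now [2, 8, 9, 86, 88, 52, 64, 31]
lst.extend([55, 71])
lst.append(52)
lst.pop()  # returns 52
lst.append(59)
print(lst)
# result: [2, 8, 9, 86, 88, 52, 64, 31, 55, 71, 59]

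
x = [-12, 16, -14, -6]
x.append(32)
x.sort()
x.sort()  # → [-14, -12, -6, 16, 32]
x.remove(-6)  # [-14, -12, 16, 32]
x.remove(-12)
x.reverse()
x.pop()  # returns -14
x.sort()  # [16, 32]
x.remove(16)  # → [32]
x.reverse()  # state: [32]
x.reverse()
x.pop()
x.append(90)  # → [90]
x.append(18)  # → [90, 18]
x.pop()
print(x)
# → [90]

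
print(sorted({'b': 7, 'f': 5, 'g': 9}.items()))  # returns [('b', 7), ('f', 5), ('g', 9)]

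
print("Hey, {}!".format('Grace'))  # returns Hey, Grace!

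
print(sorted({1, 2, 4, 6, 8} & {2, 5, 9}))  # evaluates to [2]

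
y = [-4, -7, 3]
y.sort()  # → [-7, -4, 3]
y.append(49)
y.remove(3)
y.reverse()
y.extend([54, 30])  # [49, -4, -7, 54, 30]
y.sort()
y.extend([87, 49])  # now [-7, -4, 30, 49, 54, 87, 49]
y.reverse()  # [49, 87, 54, 49, 30, -4, -7]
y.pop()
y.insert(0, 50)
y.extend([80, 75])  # [50, 49, 87, 54, 49, 30, -4, 80, 75]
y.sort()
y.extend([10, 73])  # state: [-4, 30, 49, 49, 50, 54, 75, 80, 87, 10, 73]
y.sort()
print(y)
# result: [-4, 10, 30, 49, 49, 50, 54, 73, 75, 80, 87]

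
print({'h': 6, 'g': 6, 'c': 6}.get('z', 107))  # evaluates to 107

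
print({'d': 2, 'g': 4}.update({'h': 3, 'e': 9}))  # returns None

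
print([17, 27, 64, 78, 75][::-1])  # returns [75, 78, 64, 27, 17]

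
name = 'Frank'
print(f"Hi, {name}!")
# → Hi, Frank!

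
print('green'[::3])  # ge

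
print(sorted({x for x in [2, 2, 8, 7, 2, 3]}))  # [2, 3, 7, 8]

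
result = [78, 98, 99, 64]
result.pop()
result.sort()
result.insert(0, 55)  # [55, 78, 98, 99]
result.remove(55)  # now [78, 98, 99]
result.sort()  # [78, 98, 99]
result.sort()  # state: [78, 98, 99]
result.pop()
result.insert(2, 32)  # [78, 98, 32]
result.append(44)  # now [78, 98, 32, 44]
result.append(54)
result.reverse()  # [54, 44, 32, 98, 78]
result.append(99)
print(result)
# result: [54, 44, 32, 98, 78, 99]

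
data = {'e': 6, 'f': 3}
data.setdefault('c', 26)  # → 26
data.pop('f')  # 3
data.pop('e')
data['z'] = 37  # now {'c': 26, 'z': 37}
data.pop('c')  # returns 26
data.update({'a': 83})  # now {'z': 37, 'a': 83}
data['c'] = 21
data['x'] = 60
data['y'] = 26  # {'z': 37, 'a': 83, 'c': 21, 'x': 60, 'y': 26}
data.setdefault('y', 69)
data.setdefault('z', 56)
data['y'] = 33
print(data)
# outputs {'z': 37, 'a': 83, 'c': 21, 'x': 60, 'y': 33}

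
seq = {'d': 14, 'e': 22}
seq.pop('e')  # 22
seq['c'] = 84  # {'d': 14, 'c': 84}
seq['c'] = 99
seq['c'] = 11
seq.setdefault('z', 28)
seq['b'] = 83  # {'d': 14, 'c': 11, 'z': 28, 'b': 83}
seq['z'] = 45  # {'d': 14, 'c': 11, 'z': 45, 'b': 83}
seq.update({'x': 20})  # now {'d': 14, 'c': 11, 'z': 45, 'b': 83, 'x': 20}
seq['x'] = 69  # {'d': 14, 'c': 11, 'z': 45, 'b': 83, 'x': 69}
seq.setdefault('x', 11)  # 69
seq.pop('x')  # 69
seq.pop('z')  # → 45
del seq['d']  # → {'c': 11, 'b': 83}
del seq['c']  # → {'b': 83}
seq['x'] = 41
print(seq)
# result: {'b': 83, 'x': 41}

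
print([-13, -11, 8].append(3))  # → None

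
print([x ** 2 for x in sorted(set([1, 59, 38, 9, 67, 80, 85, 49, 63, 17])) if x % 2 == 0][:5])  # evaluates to [1444, 6400]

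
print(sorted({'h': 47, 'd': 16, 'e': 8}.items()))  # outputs [('d', 16), ('e', 8), ('h', 47)]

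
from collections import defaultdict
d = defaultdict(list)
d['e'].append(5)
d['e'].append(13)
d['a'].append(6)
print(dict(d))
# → {'e': [5, 13], 'a': [6]}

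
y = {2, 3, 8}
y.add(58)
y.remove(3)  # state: {2, 8, 58}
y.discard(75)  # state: {2, 8, 58}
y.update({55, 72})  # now {2, 8, 55, 58, 72}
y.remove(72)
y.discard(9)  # {2, 8, 55, 58}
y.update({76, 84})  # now {2, 8, 55, 58, 76, 84}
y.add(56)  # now {2, 8, 55, 56, 58, 76, 84}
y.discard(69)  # {2, 8, 55, 56, 58, 76, 84}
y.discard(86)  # {2, 8, 55, 56, 58, 76, 84}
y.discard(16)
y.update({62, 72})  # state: {2, 8, 55, 56, 58, 62, 72, 76, 84}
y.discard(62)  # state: {2, 8, 55, 56, 58, 72, 76, 84}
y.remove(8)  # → {2, 55, 56, 58, 72, 76, 84}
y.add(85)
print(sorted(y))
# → [2, 55, 56, 58, 72, 76, 84, 85]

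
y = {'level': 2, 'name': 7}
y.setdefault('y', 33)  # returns 33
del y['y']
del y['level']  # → {'name': 7}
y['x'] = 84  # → {'name': 7, 'x': 84}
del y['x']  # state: {'name': 7}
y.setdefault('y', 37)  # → 37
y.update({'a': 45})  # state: {'name': 7, 'y': 37, 'a': 45}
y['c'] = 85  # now {'name': 7, 'y': 37, 'a': 45, 'c': 85}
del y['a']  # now {'name': 7, 'y': 37, 'c': 85}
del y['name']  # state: {'y': 37, 'c': 85}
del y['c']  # {'y': 37}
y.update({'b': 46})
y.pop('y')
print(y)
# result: {'b': 46}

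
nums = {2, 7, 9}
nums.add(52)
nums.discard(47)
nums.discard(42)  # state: {2, 7, 9, 52}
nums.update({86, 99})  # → {2, 7, 9, 52, 86, 99}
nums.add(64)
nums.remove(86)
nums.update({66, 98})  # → {2, 7, 9, 52, 64, 66, 98, 99}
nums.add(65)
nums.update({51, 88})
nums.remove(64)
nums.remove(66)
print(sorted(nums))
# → [2, 7, 9, 51, 52, 65, 88, 98, 99]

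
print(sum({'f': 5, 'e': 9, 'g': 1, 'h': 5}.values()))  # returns 20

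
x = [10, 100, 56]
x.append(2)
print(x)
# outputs [10, 100, 56, 2]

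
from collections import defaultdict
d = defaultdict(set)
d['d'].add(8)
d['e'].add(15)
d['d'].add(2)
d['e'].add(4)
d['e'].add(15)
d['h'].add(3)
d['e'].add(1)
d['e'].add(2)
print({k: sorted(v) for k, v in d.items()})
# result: {'d': [2, 8], 'e': [1, 2, 4, 15], 'h': [3]}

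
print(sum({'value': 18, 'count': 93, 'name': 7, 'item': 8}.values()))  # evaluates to 126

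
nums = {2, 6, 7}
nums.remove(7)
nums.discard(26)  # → {2, 6}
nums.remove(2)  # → {6}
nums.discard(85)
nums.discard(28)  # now {6}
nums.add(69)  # {6, 69}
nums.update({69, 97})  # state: {6, 69, 97}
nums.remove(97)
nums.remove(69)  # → {6}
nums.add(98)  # {6, 98}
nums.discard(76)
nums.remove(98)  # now {6}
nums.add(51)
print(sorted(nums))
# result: [6, 51]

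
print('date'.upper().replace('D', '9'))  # 9ATE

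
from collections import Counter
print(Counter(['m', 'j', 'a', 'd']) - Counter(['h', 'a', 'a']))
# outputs Counter({'m': 1, 'j': 1, 'd': 1})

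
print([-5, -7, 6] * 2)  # [-5, -7, 6, -5, -7, 6]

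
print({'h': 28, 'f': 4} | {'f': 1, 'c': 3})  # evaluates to {'h': 28, 'f': 1, 'c': 3}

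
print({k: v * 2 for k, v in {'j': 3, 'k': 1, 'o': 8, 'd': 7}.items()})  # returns {'j': 6, 'k': 2, 'o': 16, 'd': 14}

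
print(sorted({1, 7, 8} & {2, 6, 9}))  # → []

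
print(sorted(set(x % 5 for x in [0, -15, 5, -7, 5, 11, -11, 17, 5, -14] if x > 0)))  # [0, 1, 2]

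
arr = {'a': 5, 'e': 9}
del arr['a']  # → {'e': 9}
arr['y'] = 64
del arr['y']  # {'e': 9}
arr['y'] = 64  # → {'e': 9, 'y': 64}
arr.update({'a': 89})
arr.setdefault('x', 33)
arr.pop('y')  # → 64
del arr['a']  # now {'e': 9, 'x': 33}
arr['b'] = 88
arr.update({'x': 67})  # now {'e': 9, 'x': 67, 'b': 88}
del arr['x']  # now {'e': 9, 'b': 88}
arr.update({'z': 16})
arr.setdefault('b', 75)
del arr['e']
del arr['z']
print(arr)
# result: {'b': 88}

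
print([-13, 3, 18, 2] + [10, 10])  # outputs [-13, 3, 18, 2, 10, 10]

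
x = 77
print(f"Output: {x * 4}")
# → Output: 308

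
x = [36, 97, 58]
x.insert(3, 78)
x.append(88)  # [36, 97, 58, 78, 88]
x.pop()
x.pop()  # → 78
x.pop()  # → 58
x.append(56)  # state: [36, 97, 56]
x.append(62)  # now [36, 97, 56, 62]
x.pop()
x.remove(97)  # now [36, 56]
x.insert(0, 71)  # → [71, 36, 56]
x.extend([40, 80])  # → [71, 36, 56, 40, 80]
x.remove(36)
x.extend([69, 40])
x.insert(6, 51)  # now [71, 56, 40, 80, 69, 40, 51]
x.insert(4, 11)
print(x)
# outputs [71, 56, 40, 80, 11, 69, 40, 51]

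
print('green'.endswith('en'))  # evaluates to True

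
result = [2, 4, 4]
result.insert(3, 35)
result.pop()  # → 35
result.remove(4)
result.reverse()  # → [4, 2]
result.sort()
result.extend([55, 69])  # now [2, 4, 55, 69]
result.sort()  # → [2, 4, 55, 69]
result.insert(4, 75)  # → [2, 4, 55, 69, 75]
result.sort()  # [2, 4, 55, 69, 75]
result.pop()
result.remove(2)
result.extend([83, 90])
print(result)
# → [4, 55, 69, 83, 90]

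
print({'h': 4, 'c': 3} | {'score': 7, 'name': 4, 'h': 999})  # {'h': 999, 'c': 3, 'score': 7, 'name': 4}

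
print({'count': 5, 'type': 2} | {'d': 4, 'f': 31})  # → {'count': 5, 'type': 2, 'd': 4, 'f': 31}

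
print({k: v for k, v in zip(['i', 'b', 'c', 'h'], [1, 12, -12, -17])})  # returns {'i': 1, 'b': 12, 'c': -12, 'h': -17}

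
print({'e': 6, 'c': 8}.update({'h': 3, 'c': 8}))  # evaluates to None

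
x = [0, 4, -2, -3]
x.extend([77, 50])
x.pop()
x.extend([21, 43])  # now [0, 4, -2, -3, 77, 21, 43]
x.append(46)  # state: [0, 4, -2, -3, 77, 21, 43, 46]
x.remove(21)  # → [0, 4, -2, -3, 77, 43, 46]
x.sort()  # [-3, -2, 0, 4, 43, 46, 77]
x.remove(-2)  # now [-3, 0, 4, 43, 46, 77]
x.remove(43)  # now [-3, 0, 4, 46, 77]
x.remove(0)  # [-3, 4, 46, 77]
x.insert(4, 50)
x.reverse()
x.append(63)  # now [50, 77, 46, 4, -3, 63]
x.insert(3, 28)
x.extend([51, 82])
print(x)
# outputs [50, 77, 46, 28, 4, -3, 63, 51, 82]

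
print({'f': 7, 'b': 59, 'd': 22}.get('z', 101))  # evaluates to 101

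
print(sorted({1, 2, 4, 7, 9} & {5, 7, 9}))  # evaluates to [7, 9]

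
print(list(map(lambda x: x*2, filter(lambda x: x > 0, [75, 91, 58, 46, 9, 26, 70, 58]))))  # [150, 182, 116, 92, 18, 52, 140, 116]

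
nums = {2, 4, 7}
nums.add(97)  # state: {2, 4, 7, 97}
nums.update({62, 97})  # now {2, 4, 7, 62, 97}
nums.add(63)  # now {2, 4, 7, 62, 63, 97}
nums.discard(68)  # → {2, 4, 7, 62, 63, 97}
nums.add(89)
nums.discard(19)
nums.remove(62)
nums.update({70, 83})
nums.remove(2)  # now {4, 7, 63, 70, 83, 89, 97}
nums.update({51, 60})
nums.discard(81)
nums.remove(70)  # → {4, 7, 51, 60, 63, 83, 89, 97}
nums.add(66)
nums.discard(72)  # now {4, 7, 51, 60, 63, 66, 83, 89, 97}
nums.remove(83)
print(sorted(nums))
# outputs [4, 7, 51, 60, 63, 66, 89, 97]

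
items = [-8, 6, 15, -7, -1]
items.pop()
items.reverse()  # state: [-7, 15, 6, -8]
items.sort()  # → [-8, -7, 6, 15]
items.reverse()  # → [15, 6, -7, -8]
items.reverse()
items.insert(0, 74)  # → [74, -8, -7, 6, 15]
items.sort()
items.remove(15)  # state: [-8, -7, 6, 74]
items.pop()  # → 74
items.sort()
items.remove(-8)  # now [-7, 6]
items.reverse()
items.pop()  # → -7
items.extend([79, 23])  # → [6, 79, 23]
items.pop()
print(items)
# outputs [6, 79]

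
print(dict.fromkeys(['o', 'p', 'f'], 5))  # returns {'o': 5, 'p': 5, 'f': 5}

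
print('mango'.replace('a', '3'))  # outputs m3ngo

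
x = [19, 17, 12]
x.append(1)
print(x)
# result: [19, 17, 12, 1]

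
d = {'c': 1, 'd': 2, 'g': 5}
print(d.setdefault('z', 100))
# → 100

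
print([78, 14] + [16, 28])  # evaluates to [78, 14, 16, 28]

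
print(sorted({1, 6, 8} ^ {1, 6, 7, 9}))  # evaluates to [7, 8, 9]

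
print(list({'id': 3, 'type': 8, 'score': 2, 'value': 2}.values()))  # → [3, 8, 2, 2]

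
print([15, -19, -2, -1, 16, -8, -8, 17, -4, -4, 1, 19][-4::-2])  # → [-4, -8, 16, -2, 15]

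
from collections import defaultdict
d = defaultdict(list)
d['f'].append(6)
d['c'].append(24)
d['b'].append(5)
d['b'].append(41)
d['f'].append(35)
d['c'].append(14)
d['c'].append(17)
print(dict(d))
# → {'f': [6, 35], 'c': [24, 14, 17], 'b': [5, 41]}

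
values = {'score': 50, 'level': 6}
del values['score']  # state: {'level': 6}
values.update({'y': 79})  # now {'level': 6, 'y': 79}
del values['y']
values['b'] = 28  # {'level': 6, 'b': 28}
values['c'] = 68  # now {'level': 6, 'b': 28, 'c': 68}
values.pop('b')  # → 28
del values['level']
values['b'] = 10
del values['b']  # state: {'c': 68}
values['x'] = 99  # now {'c': 68, 'x': 99}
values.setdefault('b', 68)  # 68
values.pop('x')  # 99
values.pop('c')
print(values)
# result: {'b': 68}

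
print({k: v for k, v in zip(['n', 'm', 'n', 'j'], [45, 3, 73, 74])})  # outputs {'n': 73, 'm': 3, 'j': 74}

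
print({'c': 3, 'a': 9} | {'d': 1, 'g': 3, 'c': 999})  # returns {'c': 999, 'a': 9, 'd': 1, 'g': 3}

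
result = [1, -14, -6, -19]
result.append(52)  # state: [1, -14, -6, -19, 52]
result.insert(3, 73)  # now [1, -14, -6, 73, -19, 52]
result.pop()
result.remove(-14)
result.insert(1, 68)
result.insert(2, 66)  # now [1, 68, 66, -6, 73, -19]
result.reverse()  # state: [-19, 73, -6, 66, 68, 1]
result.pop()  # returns 1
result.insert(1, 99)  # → [-19, 99, 73, -6, 66, 68]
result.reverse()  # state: [68, 66, -6, 73, 99, -19]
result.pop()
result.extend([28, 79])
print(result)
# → [68, 66, -6, 73, 99, 28, 79]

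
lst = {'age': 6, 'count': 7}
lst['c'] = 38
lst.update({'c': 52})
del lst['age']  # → {'count': 7, 'c': 52}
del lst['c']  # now {'count': 7}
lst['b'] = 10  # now {'count': 7, 'b': 10}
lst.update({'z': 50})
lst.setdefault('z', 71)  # 50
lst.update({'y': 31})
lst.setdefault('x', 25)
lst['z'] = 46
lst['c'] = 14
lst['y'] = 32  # {'count': 7, 'b': 10, 'z': 46, 'y': 32, 'x': 25, 'c': 14}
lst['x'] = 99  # {'count': 7, 'b': 10, 'z': 46, 'y': 32, 'x': 99, 'c': 14}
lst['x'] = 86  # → {'count': 7, 'b': 10, 'z': 46, 'y': 32, 'x': 86, 'c': 14}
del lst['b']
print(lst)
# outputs {'count': 7, 'z': 46, 'y': 32, 'x': 86, 'c': 14}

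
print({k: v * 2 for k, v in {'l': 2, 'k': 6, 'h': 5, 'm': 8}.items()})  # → {'l': 4, 'k': 12, 'h': 10, 'm': 16}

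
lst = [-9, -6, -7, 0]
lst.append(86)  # [-9, -6, -7, 0, 86]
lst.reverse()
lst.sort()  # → [-9, -7, -6, 0, 86]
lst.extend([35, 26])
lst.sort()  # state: [-9, -7, -6, 0, 26, 35, 86]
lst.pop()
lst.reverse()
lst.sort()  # [-9, -7, -6, 0, 26, 35]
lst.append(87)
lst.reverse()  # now [87, 35, 26, 0, -6, -7, -9]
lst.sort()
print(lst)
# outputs [-9, -7, -6, 0, 26, 35, 87]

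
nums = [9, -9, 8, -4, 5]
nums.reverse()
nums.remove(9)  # [5, -4, 8, -9]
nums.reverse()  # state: [-9, 8, -4, 5]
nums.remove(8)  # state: [-9, -4, 5]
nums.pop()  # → 5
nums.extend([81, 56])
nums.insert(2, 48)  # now [-9, -4, 48, 81, 56]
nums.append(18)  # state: [-9, -4, 48, 81, 56, 18]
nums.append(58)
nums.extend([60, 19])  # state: [-9, -4, 48, 81, 56, 18, 58, 60, 19]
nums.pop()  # 19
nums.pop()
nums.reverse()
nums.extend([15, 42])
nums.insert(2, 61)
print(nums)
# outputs [58, 18, 61, 56, 81, 48, -4, -9, 15, 42]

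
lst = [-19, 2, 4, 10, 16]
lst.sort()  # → [-19, 2, 4, 10, 16]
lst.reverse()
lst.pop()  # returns -19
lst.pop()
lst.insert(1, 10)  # [16, 10, 10, 4]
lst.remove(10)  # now [16, 10, 4]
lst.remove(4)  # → [16, 10]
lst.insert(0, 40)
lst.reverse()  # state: [10, 16, 40]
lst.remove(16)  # [10, 40]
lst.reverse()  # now [40, 10]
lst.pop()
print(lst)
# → [40]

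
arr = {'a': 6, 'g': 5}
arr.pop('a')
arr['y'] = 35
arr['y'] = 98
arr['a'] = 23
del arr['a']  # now {'g': 5, 'y': 98}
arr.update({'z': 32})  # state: {'g': 5, 'y': 98, 'z': 32}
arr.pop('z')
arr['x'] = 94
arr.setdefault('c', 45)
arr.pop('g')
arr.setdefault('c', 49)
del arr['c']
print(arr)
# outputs {'y': 98, 'x': 94}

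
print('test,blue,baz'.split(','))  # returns ['test', 'blue', 'baz']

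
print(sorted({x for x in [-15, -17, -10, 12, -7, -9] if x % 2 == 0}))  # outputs [-10, 12]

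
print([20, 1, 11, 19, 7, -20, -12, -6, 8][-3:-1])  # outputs [-12, -6]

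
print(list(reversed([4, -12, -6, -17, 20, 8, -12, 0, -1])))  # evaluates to [-1, 0, -12, 8, 20, -17, -6, -12, 4]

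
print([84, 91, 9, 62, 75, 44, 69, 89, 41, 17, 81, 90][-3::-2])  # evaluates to [17, 89, 44, 62, 91]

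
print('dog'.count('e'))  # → 0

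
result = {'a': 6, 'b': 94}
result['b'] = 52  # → {'a': 6, 'b': 52}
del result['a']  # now {'b': 52}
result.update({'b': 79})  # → {'b': 79}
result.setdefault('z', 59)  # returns 59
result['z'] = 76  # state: {'b': 79, 'z': 76}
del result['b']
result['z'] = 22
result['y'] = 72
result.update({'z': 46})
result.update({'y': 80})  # {'z': 46, 'y': 80}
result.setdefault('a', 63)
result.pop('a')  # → 63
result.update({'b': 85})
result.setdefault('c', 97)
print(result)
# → {'z': 46, 'y': 80, 'b': 85, 'c': 97}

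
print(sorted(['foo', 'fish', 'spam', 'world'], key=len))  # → ['foo', 'fish', 'spam', 'world']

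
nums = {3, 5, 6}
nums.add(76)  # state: {3, 5, 6, 76}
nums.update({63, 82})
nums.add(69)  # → {3, 5, 6, 63, 69, 76, 82}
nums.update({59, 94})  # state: {3, 5, 6, 59, 63, 69, 76, 82, 94}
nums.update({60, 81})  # {3, 5, 6, 59, 60, 63, 69, 76, 81, 82, 94}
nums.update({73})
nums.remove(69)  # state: {3, 5, 6, 59, 60, 63, 73, 76, 81, 82, 94}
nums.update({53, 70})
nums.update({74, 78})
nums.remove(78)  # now {3, 5, 6, 53, 59, 60, 63, 70, 73, 74, 76, 81, 82, 94}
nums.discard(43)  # {3, 5, 6, 53, 59, 60, 63, 70, 73, 74, 76, 81, 82, 94}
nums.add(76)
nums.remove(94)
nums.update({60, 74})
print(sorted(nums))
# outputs [3, 5, 6, 53, 59, 60, 63, 70, 73, 74, 76, 81, 82]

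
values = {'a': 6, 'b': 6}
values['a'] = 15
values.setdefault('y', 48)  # 48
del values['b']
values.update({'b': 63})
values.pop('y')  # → 48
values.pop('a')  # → 15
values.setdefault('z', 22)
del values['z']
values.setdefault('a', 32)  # 32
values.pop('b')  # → 63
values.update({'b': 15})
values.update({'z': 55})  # {'a': 32, 'b': 15, 'z': 55}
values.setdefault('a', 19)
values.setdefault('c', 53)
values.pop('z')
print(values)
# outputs {'a': 32, 'b': 15, 'c': 53}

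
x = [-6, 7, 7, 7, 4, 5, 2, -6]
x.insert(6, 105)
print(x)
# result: [-6, 7, 7, 7, 4, 5, 105, 2, -6]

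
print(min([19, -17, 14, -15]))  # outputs -17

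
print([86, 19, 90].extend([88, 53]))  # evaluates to None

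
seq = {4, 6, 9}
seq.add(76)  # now {4, 6, 9, 76}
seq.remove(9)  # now {4, 6, 76}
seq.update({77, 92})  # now {4, 6, 76, 77, 92}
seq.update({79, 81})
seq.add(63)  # {4, 6, 63, 76, 77, 79, 81, 92}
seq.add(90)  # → {4, 6, 63, 76, 77, 79, 81, 90, 92}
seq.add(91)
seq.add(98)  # {4, 6, 63, 76, 77, 79, 81, 90, 91, 92, 98}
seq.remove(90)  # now {4, 6, 63, 76, 77, 79, 81, 91, 92, 98}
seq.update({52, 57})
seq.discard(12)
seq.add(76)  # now {4, 6, 52, 57, 63, 76, 77, 79, 81, 91, 92, 98}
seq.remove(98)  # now {4, 6, 52, 57, 63, 76, 77, 79, 81, 91, 92}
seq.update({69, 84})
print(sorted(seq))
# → [4, 6, 52, 57, 63, 69, 76, 77, 79, 81, 84, 91, 92]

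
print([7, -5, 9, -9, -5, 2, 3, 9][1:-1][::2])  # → [-5, -9, 2]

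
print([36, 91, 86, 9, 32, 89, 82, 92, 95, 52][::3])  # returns [36, 9, 82, 52]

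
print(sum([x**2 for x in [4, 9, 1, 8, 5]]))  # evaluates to 187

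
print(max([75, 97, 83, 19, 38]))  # 97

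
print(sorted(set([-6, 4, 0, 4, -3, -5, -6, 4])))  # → [-6, -5, -3, 0, 4]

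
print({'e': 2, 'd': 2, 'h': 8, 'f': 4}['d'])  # 2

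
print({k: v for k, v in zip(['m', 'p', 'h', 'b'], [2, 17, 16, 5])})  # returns {'m': 2, 'p': 17, 'h': 16, 'b': 5}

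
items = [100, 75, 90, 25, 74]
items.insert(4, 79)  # [100, 75, 90, 25, 79, 74]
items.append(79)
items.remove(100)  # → [75, 90, 25, 79, 74, 79]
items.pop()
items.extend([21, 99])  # [75, 90, 25, 79, 74, 21, 99]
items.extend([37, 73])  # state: [75, 90, 25, 79, 74, 21, 99, 37, 73]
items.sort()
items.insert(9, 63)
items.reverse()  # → [63, 99, 90, 79, 75, 74, 73, 37, 25, 21]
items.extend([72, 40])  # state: [63, 99, 90, 79, 75, 74, 73, 37, 25, 21, 72, 40]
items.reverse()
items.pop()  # 63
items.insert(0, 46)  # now [46, 40, 72, 21, 25, 37, 73, 74, 75, 79, 90, 99]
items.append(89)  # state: [46, 40, 72, 21, 25, 37, 73, 74, 75, 79, 90, 99, 89]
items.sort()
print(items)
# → [21, 25, 37, 40, 46, 72, 73, 74, 75, 79, 89, 90, 99]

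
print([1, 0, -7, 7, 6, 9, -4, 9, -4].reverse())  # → None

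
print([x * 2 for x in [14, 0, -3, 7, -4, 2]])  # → [28, 0, -6, 14, -8, 4]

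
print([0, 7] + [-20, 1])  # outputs [0, 7, -20, 1]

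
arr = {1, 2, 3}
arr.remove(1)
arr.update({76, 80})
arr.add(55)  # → {2, 3, 55, 76, 80}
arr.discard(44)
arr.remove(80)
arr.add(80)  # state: {2, 3, 55, 76, 80}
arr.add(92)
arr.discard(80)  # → {2, 3, 55, 76, 92}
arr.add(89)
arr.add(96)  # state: {2, 3, 55, 76, 89, 92, 96}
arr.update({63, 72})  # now {2, 3, 55, 63, 72, 76, 89, 92, 96}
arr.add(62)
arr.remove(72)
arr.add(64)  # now {2, 3, 55, 62, 63, 64, 76, 89, 92, 96}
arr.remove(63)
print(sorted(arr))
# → [2, 3, 55, 62, 64, 76, 89, 92, 96]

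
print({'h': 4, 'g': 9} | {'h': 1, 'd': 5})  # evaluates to {'h': 1, 'g': 9, 'd': 5}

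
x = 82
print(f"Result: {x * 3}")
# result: Result: 246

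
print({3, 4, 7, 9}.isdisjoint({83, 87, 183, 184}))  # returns True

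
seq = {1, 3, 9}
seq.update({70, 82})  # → {1, 3, 9, 70, 82}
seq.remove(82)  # {1, 3, 9, 70}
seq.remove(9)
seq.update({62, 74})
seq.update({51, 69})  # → {1, 3, 51, 62, 69, 70, 74}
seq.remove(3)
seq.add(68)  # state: {1, 51, 62, 68, 69, 70, 74}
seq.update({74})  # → {1, 51, 62, 68, 69, 70, 74}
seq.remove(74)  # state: {1, 51, 62, 68, 69, 70}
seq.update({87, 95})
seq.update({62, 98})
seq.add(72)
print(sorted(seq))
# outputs [1, 51, 62, 68, 69, 70, 72, 87, 95, 98]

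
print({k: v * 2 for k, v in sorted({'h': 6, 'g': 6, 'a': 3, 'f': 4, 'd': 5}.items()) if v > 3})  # {'d': 10, 'f': 8, 'g': 12, 'h': 12}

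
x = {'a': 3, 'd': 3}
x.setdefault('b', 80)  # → 80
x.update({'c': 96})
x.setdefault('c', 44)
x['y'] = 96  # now {'a': 3, 'd': 3, 'b': 80, 'c': 96, 'y': 96}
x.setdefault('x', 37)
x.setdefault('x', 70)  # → 37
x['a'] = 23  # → {'a': 23, 'd': 3, 'b': 80, 'c': 96, 'y': 96, 'x': 37}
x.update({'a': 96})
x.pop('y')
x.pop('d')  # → 3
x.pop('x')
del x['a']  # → {'b': 80, 'c': 96}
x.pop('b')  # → 80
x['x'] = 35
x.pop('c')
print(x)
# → {'x': 35}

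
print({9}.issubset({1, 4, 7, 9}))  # True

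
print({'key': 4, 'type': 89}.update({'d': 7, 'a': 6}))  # None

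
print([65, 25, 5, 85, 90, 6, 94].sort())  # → None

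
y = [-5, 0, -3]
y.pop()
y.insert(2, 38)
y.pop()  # 38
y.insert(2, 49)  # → [-5, 0, 49]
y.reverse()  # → [49, 0, -5]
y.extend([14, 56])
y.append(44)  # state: [49, 0, -5, 14, 56, 44]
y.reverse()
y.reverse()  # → [49, 0, -5, 14, 56, 44]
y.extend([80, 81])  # [49, 0, -5, 14, 56, 44, 80, 81]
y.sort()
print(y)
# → [-5, 0, 14, 44, 49, 56, 80, 81]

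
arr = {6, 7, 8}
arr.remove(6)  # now {7, 8}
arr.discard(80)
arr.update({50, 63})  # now {7, 8, 50, 63}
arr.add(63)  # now {7, 8, 50, 63}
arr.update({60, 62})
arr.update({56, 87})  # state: {7, 8, 50, 56, 60, 62, 63, 87}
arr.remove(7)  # {8, 50, 56, 60, 62, 63, 87}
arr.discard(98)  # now {8, 50, 56, 60, 62, 63, 87}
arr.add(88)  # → {8, 50, 56, 60, 62, 63, 87, 88}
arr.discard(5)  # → {8, 50, 56, 60, 62, 63, 87, 88}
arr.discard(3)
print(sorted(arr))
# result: [8, 50, 56, 60, 62, 63, 87, 88]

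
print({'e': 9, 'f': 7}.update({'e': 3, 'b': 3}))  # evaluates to None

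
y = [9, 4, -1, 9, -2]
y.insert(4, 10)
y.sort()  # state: [-2, -1, 4, 9, 9, 10]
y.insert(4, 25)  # [-2, -1, 4, 9, 25, 9, 10]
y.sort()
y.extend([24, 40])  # [-2, -1, 4, 9, 9, 10, 25, 24, 40]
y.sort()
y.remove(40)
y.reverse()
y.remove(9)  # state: [25, 24, 10, 9, 4, -1, -2]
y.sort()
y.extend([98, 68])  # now [-2, -1, 4, 9, 10, 24, 25, 98, 68]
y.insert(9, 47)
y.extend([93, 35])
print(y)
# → [-2, -1, 4, 9, 10, 24, 25, 98, 68, 47, 93, 35]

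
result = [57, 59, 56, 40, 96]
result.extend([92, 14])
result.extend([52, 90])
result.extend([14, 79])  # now [57, 59, 56, 40, 96, 92, 14, 52, 90, 14, 79]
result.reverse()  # [79, 14, 90, 52, 14, 92, 96, 40, 56, 59, 57]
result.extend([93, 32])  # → [79, 14, 90, 52, 14, 92, 96, 40, 56, 59, 57, 93, 32]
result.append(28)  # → [79, 14, 90, 52, 14, 92, 96, 40, 56, 59, 57, 93, 32, 28]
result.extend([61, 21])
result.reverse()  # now [21, 61, 28, 32, 93, 57, 59, 56, 40, 96, 92, 14, 52, 90, 14, 79]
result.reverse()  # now [79, 14, 90, 52, 14, 92, 96, 40, 56, 59, 57, 93, 32, 28, 61, 21]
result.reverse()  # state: [21, 61, 28, 32, 93, 57, 59, 56, 40, 96, 92, 14, 52, 90, 14, 79]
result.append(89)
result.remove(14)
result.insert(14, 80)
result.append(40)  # [21, 61, 28, 32, 93, 57, 59, 56, 40, 96, 92, 52, 90, 14, 80, 79, 89, 40]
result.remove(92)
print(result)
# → [21, 61, 28, 32, 93, 57, 59, 56, 40, 96, 52, 90, 14, 80, 79, 89, 40]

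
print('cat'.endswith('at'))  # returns True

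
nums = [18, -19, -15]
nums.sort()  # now [-19, -15, 18]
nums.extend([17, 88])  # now [-19, -15, 18, 17, 88]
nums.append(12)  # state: [-19, -15, 18, 17, 88, 12]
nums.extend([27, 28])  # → [-19, -15, 18, 17, 88, 12, 27, 28]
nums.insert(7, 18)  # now [-19, -15, 18, 17, 88, 12, 27, 18, 28]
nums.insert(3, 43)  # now [-19, -15, 18, 43, 17, 88, 12, 27, 18, 28]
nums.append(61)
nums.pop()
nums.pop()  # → 28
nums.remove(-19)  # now [-15, 18, 43, 17, 88, 12, 27, 18]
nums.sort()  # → [-15, 12, 17, 18, 18, 27, 43, 88]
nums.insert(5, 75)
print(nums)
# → [-15, 12, 17, 18, 18, 75, 27, 43, 88]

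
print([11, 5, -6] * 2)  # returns [11, 5, -6, 11, 5, -6]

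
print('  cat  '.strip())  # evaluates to cat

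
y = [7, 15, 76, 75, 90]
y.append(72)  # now [7, 15, 76, 75, 90, 72]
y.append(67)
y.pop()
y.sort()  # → [7, 15, 72, 75, 76, 90]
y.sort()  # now [7, 15, 72, 75, 76, 90]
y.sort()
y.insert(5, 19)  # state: [7, 15, 72, 75, 76, 19, 90]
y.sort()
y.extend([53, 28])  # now [7, 15, 19, 72, 75, 76, 90, 53, 28]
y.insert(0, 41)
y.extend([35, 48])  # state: [41, 7, 15, 19, 72, 75, 76, 90, 53, 28, 35, 48]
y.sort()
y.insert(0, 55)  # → [55, 7, 15, 19, 28, 35, 41, 48, 53, 72, 75, 76, 90]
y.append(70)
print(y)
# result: [55, 7, 15, 19, 28, 35, 41, 48, 53, 72, 75, 76, 90, 70]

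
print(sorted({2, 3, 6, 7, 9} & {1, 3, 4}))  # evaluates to [3]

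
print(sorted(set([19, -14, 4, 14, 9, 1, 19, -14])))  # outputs [-14, 1, 4, 9, 14, 19]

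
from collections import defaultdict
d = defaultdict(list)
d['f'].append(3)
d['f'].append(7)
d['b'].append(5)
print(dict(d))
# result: {'f': [3, 7], 'b': [5]}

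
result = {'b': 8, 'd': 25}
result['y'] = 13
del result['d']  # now {'b': 8, 'y': 13}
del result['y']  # {'b': 8}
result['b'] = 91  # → {'b': 91}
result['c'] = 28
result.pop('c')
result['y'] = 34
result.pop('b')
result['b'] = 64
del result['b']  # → {'y': 34}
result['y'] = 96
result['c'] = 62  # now {'y': 96, 'c': 62}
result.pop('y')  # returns 96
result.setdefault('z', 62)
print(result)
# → {'c': 62, 'z': 62}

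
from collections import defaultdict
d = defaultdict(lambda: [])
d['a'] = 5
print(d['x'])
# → []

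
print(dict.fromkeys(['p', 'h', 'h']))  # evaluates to {'p': None, 'h': None}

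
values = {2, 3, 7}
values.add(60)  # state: {2, 3, 7, 60}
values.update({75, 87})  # {2, 3, 7, 60, 75, 87}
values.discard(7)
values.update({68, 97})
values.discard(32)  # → {2, 3, 60, 68, 75, 87, 97}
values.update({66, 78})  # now {2, 3, 60, 66, 68, 75, 78, 87, 97}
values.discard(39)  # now {2, 3, 60, 66, 68, 75, 78, 87, 97}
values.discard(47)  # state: {2, 3, 60, 66, 68, 75, 78, 87, 97}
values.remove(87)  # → {2, 3, 60, 66, 68, 75, 78, 97}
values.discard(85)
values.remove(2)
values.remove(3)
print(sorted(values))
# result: [60, 66, 68, 75, 78, 97]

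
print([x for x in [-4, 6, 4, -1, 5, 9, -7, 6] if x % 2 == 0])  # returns [-4, 6, 4, 6]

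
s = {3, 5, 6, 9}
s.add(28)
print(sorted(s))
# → [3, 5, 6, 9, 28]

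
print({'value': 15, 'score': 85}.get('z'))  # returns None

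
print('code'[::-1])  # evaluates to edoc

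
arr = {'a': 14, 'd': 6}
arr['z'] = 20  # {'a': 14, 'd': 6, 'z': 20}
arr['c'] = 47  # {'a': 14, 'd': 6, 'z': 20, 'c': 47}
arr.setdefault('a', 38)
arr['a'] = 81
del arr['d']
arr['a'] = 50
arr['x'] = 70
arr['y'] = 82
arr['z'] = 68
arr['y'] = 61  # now {'a': 50, 'z': 68, 'c': 47, 'x': 70, 'y': 61}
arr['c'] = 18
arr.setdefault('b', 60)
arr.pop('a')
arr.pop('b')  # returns 60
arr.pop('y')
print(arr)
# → {'z': 68, 'c': 18, 'x': 70}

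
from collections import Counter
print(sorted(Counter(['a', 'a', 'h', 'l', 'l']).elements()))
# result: ['a', 'a', 'h', 'l', 'l']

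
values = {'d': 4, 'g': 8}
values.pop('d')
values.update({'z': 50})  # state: {'g': 8, 'z': 50}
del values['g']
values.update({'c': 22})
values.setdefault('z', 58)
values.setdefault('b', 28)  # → 28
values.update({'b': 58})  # {'z': 50, 'c': 22, 'b': 58}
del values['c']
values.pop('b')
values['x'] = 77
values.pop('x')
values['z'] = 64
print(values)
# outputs {'z': 64}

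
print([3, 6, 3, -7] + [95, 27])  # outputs [3, 6, 3, -7, 95, 27]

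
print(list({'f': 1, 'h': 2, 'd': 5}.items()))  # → [('f', 1), ('h', 2), ('d', 5)]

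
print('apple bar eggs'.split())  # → ['apple', 'bar', 'eggs']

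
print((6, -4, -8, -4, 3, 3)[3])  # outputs -4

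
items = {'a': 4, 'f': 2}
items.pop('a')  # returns 4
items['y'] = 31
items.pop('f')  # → 2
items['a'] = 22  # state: {'y': 31, 'a': 22}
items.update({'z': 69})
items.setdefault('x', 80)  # 80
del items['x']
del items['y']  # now {'a': 22, 'z': 69}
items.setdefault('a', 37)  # 22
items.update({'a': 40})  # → {'a': 40, 'z': 69}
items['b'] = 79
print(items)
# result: {'a': 40, 'z': 69, 'b': 79}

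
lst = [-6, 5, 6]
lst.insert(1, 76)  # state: [-6, 76, 5, 6]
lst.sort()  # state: [-6, 5, 6, 76]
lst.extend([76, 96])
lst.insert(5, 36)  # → [-6, 5, 6, 76, 76, 36, 96]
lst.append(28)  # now [-6, 5, 6, 76, 76, 36, 96, 28]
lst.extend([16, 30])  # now [-6, 5, 6, 76, 76, 36, 96, 28, 16, 30]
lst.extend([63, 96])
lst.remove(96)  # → [-6, 5, 6, 76, 76, 36, 28, 16, 30, 63, 96]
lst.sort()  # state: [-6, 5, 6, 16, 28, 30, 36, 63, 76, 76, 96]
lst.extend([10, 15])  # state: [-6, 5, 6, 16, 28, 30, 36, 63, 76, 76, 96, 10, 15]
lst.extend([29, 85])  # [-6, 5, 6, 16, 28, 30, 36, 63, 76, 76, 96, 10, 15, 29, 85]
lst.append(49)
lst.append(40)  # [-6, 5, 6, 16, 28, 30, 36, 63, 76, 76, 96, 10, 15, 29, 85, 49, 40]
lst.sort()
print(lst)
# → [-6, 5, 6, 10, 15, 16, 28, 29, 30, 36, 40, 49, 63, 76, 76, 85, 96]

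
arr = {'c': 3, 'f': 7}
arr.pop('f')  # 7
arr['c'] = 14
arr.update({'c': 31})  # {'c': 31}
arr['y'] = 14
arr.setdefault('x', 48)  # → 48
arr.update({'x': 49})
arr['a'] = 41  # {'c': 31, 'y': 14, 'x': 49, 'a': 41}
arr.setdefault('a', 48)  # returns 41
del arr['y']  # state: {'c': 31, 'x': 49, 'a': 41}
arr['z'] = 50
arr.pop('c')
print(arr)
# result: {'x': 49, 'a': 41, 'z': 50}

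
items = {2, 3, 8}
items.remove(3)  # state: {2, 8}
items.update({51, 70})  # {2, 8, 51, 70}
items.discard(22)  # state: {2, 8, 51, 70}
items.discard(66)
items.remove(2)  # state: {8, 51, 70}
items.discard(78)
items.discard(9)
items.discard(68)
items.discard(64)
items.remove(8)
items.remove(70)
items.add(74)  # {51, 74}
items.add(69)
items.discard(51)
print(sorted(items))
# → [69, 74]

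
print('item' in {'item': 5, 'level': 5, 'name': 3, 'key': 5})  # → True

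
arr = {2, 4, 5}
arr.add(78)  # {2, 4, 5, 78}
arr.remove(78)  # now {2, 4, 5}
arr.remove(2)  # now {4, 5}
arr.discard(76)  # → {4, 5}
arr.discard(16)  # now {4, 5}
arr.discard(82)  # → {4, 5}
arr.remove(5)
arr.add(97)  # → {4, 97}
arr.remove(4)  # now {97}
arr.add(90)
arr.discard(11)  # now {90, 97}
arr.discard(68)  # {90, 97}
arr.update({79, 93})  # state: {79, 90, 93, 97}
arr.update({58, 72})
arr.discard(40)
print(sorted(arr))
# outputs [58, 72, 79, 90, 93, 97]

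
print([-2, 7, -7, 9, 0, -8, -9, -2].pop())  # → -2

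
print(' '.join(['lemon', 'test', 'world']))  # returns lemon test world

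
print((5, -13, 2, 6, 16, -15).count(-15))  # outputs 1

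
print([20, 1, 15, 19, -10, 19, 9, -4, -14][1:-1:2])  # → [1, 19, 19, -4]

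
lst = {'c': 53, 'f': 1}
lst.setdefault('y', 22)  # 22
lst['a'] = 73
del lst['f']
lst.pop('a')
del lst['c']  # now {'y': 22}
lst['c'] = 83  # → {'y': 22, 'c': 83}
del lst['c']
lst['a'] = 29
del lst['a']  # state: {'y': 22}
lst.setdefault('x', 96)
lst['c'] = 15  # {'y': 22, 'x': 96, 'c': 15}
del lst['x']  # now {'y': 22, 'c': 15}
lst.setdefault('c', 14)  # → 15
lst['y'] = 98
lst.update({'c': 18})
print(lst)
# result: {'y': 98, 'c': 18}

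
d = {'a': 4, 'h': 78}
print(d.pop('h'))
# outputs 78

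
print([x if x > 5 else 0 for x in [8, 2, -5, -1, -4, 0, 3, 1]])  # [8, 0, 0, 0, 0, 0, 0, 0]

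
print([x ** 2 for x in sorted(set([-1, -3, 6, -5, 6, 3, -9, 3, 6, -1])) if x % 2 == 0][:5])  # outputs [36]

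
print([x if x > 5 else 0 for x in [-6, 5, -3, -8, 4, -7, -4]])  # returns [0, 0, 0, 0, 0, 0, 0]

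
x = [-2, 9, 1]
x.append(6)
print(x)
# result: [-2, 9, 1, 6]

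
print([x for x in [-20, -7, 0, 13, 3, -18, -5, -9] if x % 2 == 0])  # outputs [-20, 0, -18]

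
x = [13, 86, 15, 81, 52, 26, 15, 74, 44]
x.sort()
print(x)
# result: [13, 15, 15, 26, 44, 52, 74, 81, 86]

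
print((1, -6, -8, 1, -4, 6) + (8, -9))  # (1, -6, -8, 1, -4, 6, 8, -9)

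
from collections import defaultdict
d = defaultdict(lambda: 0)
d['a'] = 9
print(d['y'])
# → 0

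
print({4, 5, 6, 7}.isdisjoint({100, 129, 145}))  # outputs True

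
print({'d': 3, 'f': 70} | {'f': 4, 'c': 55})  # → {'d': 3, 'f': 4, 'c': 55}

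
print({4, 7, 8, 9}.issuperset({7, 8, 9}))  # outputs True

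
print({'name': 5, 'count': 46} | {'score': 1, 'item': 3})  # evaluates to {'name': 5, 'count': 46, 'score': 1, 'item': 3}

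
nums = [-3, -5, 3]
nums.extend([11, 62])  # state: [-3, -5, 3, 11, 62]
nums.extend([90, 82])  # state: [-3, -5, 3, 11, 62, 90, 82]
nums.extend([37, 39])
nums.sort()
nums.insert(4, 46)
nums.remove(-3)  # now [-5, 3, 11, 46, 37, 39, 62, 82, 90]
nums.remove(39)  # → [-5, 3, 11, 46, 37, 62, 82, 90]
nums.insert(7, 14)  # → [-5, 3, 11, 46, 37, 62, 82, 14, 90]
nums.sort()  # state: [-5, 3, 11, 14, 37, 46, 62, 82, 90]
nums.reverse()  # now [90, 82, 62, 46, 37, 14, 11, 3, -5]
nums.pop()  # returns -5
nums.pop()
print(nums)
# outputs [90, 82, 62, 46, 37, 14, 11]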